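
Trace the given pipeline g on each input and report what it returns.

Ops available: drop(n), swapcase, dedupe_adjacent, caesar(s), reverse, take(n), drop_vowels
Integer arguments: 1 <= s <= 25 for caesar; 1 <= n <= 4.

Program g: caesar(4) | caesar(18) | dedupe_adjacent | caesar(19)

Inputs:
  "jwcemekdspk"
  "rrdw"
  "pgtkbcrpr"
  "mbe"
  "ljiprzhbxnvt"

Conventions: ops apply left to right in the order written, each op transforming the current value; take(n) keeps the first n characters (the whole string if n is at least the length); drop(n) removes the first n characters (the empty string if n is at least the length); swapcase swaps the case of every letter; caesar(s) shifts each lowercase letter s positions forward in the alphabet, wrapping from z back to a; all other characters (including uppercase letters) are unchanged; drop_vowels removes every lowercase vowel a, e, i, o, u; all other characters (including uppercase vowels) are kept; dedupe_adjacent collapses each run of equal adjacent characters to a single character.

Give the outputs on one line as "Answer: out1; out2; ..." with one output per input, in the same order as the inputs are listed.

"ylrtbtzshez"; "gsl"; "evizqrgeg"; "bqt"; "ayxegowqmcki"

Execution, op by op:
  "jwcemekdspk" -> "nagiqiohwto" -> "fsyaiagzolg" -> "fsyaiagzolg" -> "ylrtbtzshez"
  "rrdw" -> "vvha" -> "nnzs" -> "nzs" -> "gsl"
  "pgtkbcrpr" -> "tkxofgvtv" -> "lcpgxynln" -> "lcpgxynln" -> "evizqrgeg"
  "mbe" -> "qfi" -> "ixa" -> "ixa" -> "bqt"
  "ljiprzhbxnvt" -> "pnmtvdlfbrzx" -> "hfelnvdxtjrp" -> "hfelnvdxtjrp" -> "ayxegowqmcki"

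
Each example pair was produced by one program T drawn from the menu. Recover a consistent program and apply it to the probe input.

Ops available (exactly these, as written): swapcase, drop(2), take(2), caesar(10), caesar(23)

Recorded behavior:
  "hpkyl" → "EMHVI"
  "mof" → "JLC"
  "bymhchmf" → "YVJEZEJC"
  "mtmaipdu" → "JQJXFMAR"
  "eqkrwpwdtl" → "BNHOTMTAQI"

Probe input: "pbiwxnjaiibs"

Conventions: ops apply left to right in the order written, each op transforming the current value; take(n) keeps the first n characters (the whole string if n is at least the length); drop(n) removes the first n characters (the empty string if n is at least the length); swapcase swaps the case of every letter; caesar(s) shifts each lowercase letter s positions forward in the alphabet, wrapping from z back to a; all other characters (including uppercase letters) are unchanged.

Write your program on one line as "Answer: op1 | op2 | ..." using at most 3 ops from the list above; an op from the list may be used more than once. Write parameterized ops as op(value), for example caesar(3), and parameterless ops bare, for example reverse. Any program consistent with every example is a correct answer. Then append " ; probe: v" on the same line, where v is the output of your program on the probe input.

caesar(23) | swapcase ; probe: "MYFTUKGXFFYP"

Check, running the answer program on each example:
  "hpkyl" -> "emhvi" -> "EMHVI"
  "mof" -> "jlc" -> "JLC"
  "bymhchmf" -> "yvjezejc" -> "YVJEZEJC"
  "mtmaipdu" -> "jqjxfmar" -> "JQJXFMAR"
  "eqkrwpwdtl" -> "bnhotmtaqi" -> "BNHOTMTAQI"
  probe: "pbiwxnjaiibs" -> "myftukgxffyp" -> "MYFTUKGXFFYP"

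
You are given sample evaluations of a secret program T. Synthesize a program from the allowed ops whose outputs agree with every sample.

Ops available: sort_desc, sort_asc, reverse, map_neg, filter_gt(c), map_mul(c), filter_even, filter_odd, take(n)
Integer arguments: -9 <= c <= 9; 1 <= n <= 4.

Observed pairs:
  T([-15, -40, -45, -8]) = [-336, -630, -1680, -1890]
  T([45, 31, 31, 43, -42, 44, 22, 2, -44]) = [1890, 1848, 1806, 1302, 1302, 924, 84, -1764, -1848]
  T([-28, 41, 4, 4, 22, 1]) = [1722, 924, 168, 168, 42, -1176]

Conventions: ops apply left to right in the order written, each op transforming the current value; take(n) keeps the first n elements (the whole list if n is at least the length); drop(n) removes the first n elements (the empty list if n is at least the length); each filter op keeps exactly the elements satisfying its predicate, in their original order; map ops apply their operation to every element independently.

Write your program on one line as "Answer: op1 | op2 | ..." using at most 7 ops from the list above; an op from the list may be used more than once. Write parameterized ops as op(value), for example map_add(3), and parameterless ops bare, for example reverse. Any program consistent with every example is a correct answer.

map_mul(-6) | map_neg | map_mul(7) | reverse | sort_asc | reverse

Check, running the answer program on each example:
  [-15, -40, -45, -8] -> [90, 240, 270, 48] -> [-90, -240, -270, -48] -> [-630, -1680, -1890, -336] -> [-336, -1890, -1680, -630] -> [-1890, -1680, -630, -336] -> [-336, -630, -1680, -1890]
  [45, 31, 31, 43, -42, 44, 22, 2, -44] -> [-270, -186, -186, -258, 252, -264, -132, -12, 264] -> [270, 186, 186, 258, -252, 264, 132, 12, -264] -> [1890, 1302, 1302, 1806, -1764, 1848, 924, 84, -1848] -> [-1848, 84, 924, 1848, -1764, 1806, 1302, 1302, 1890] -> [-1848, -1764, 84, 924, 1302, 1302, 1806, 1848, 1890] -> [1890, 1848, 1806, 1302, 1302, 924, 84, -1764, -1848]
  [-28, 41, 4, 4, 22, 1] -> [168, -246, -24, -24, -132, -6] -> [-168, 246, 24, 24, 132, 6] -> [-1176, 1722, 168, 168, 924, 42] -> [42, 924, 168, 168, 1722, -1176] -> [-1176, 42, 168, 168, 924, 1722] -> [1722, 924, 168, 168, 42, -1176]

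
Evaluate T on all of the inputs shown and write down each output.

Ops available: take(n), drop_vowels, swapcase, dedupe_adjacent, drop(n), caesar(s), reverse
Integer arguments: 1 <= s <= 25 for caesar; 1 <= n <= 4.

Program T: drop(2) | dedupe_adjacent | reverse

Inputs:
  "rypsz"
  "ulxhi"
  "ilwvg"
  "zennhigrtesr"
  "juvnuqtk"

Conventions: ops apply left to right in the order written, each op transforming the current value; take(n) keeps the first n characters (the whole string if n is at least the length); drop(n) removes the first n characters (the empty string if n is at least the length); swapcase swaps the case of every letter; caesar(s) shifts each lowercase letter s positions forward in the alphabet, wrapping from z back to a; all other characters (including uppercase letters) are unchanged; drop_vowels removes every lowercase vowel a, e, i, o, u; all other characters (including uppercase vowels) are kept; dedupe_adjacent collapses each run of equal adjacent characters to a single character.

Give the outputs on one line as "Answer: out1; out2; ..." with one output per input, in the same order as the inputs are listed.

Execution, op by op:
  "rypsz" -> "psz" -> "psz" -> "zsp"
  "ulxhi" -> "xhi" -> "xhi" -> "ihx"
  "ilwvg" -> "wvg" -> "wvg" -> "gvw"
  "zennhigrtesr" -> "nnhigrtesr" -> "nhigrtesr" -> "rsetrgihn"
  "juvnuqtk" -> "vnuqtk" -> "vnuqtk" -> "ktqunv"

"zsp"; "ihx"; "gvw"; "rsetrgihn"; "ktqunv"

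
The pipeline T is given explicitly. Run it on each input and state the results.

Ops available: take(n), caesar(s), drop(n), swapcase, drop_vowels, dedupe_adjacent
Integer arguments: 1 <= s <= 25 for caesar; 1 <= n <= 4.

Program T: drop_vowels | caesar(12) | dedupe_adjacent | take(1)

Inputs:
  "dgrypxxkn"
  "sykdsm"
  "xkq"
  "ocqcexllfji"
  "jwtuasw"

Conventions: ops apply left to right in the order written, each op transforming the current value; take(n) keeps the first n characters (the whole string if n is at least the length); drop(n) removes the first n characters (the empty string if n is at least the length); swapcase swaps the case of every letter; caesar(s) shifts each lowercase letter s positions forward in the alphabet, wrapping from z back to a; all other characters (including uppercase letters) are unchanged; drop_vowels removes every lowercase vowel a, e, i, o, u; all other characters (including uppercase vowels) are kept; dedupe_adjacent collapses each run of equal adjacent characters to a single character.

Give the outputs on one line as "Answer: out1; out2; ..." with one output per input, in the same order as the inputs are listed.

"p"; "e"; "j"; "o"; "v"

Execution, op by op:
  "dgrypxxkn" -> "dgrypxxkn" -> "psdkbjjwz" -> "psdkbjwz" -> "p"
  "sykdsm" -> "sykdsm" -> "ekwpey" -> "ekwpey" -> "e"
  "xkq" -> "xkq" -> "jwc" -> "jwc" -> "j"
  "ocqcexllfji" -> "cqcxllfj" -> "ocojxxrv" -> "ocojxrv" -> "o"
  "jwtuasw" -> "jwtsw" -> "vifei" -> "vifei" -> "v"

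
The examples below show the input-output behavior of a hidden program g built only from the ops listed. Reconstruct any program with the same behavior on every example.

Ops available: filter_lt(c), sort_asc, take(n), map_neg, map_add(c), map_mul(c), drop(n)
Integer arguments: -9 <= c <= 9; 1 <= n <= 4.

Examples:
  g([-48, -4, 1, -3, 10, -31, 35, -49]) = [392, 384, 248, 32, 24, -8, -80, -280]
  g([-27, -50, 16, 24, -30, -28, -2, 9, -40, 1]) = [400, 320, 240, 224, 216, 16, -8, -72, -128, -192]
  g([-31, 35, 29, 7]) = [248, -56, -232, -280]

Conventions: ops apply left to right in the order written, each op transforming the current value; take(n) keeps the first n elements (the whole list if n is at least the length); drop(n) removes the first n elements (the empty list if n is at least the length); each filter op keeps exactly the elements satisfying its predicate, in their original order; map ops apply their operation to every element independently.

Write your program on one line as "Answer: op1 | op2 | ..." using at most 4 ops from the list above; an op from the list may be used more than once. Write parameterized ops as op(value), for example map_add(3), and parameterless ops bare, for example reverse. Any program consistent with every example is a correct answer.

sort_asc | map_neg | map_mul(8)

Check, running the answer program on each example:
  [-48, -4, 1, -3, 10, -31, 35, -49] -> [-49, -48, -31, -4, -3, 1, 10, 35] -> [49, 48, 31, 4, 3, -1, -10, -35] -> [392, 384, 248, 32, 24, -8, -80, -280]
  [-27, -50, 16, 24, -30, -28, -2, 9, -40, 1] -> [-50, -40, -30, -28, -27, -2, 1, 9, 16, 24] -> [50, 40, 30, 28, 27, 2, -1, -9, -16, -24] -> [400, 320, 240, 224, 216, 16, -8, -72, -128, -192]
  [-31, 35, 29, 7] -> [-31, 7, 29, 35] -> [31, -7, -29, -35] -> [248, -56, -232, -280]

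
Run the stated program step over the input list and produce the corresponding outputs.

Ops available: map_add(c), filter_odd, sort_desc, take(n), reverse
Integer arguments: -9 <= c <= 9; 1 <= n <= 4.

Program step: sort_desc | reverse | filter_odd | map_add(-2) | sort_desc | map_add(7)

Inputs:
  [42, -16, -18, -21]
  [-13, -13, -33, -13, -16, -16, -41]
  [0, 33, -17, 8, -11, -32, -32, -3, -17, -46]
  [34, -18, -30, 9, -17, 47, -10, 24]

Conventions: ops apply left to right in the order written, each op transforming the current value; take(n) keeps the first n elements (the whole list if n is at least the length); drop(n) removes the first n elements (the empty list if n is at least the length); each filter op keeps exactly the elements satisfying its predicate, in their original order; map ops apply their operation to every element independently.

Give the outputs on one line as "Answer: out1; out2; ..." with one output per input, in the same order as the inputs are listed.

Execution, op by op:
  [42, -16, -18, -21] -> [42, -16, -18, -21] -> [-21, -18, -16, 42] -> [-21] -> [-23] -> [-23] -> [-16]
  [-13, -13, -33, -13, -16, -16, -41] -> [-13, -13, -13, -16, -16, -33, -41] -> [-41, -33, -16, -16, -13, -13, -13] -> [-41, -33, -13, -13, -13] -> [-43, -35, -15, -15, -15] -> [-15, -15, -15, -35, -43] -> [-8, -8, -8, -28, -36]
  [0, 33, -17, 8, -11, -32, -32, -3, -17, -46] -> [33, 8, 0, -3, -11, -17, -17, -32, -32, -46] -> [-46, -32, -32, -17, -17, -11, -3, 0, 8, 33] -> [-17, -17, -11, -3, 33] -> [-19, -19, -13, -5, 31] -> [31, -5, -13, -19, -19] -> [38, 2, -6, -12, -12]
  [34, -18, -30, 9, -17, 47, -10, 24] -> [47, 34, 24, 9, -10, -17, -18, -30] -> [-30, -18, -17, -10, 9, 24, 34, 47] -> [-17, 9, 47] -> [-19, 7, 45] -> [45, 7, -19] -> [52, 14, -12]

[-16]; [-8, -8, -8, -28, -36]; [38, 2, -6, -12, -12]; [52, 14, -12]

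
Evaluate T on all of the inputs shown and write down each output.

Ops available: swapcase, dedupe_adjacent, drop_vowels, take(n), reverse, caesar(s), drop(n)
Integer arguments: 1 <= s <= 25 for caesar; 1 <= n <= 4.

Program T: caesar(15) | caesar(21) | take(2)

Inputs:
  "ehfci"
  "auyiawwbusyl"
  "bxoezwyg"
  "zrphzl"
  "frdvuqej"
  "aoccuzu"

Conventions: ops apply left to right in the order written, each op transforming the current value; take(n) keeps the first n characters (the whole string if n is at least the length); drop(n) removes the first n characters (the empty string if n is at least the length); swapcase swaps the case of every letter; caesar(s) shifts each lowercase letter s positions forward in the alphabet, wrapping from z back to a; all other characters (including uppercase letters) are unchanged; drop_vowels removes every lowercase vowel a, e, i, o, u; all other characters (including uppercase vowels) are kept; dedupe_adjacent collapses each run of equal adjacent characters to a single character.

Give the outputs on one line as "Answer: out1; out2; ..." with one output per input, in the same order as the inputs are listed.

Execution, op by op:
  "ehfci" -> "twurx" -> "orpms" -> "or"
  "auyiawwbusyl" -> "pjnxpllqjhna" -> "keiskggleciv" -> "ke"
  "bxoezwyg" -> "qmdtolnv" -> "lhyojgiq" -> "lh"
  "zrphzl" -> "ogewoa" -> "jbzrjv" -> "jb"
  "frdvuqej" -> "ugskjfty" -> "pbnfeaot" -> "pb"
  "aoccuzu" -> "pdrrjoj" -> "kymmeje" -> "ky"

"or"; "ke"; "lh"; "jb"; "pb"; "ky"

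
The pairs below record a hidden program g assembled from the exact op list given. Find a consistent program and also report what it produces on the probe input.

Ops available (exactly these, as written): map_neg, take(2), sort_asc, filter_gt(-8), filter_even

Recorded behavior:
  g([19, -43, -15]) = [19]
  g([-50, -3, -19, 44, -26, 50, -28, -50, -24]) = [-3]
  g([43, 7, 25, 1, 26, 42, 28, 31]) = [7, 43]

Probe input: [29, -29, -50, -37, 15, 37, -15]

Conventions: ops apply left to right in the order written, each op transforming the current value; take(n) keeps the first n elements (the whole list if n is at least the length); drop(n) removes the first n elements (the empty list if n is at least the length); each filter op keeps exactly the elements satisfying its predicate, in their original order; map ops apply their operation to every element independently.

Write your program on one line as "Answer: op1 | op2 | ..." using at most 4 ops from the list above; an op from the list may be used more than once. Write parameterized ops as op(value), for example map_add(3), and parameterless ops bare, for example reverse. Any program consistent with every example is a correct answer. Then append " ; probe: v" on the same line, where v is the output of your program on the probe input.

take(2) | filter_gt(-8) | sort_asc ; probe: [29]

Check, running the answer program on each example:
  [19, -43, -15] -> [19, -43] -> [19] -> [19]
  [-50, -3, -19, 44, -26, 50, -28, -50, -24] -> [-50, -3] -> [-3] -> [-3]
  [43, 7, 25, 1, 26, 42, 28, 31] -> [43, 7] -> [43, 7] -> [7, 43]
  probe: [29, -29, -50, -37, 15, 37, -15] -> [29, -29] -> [29] -> [29]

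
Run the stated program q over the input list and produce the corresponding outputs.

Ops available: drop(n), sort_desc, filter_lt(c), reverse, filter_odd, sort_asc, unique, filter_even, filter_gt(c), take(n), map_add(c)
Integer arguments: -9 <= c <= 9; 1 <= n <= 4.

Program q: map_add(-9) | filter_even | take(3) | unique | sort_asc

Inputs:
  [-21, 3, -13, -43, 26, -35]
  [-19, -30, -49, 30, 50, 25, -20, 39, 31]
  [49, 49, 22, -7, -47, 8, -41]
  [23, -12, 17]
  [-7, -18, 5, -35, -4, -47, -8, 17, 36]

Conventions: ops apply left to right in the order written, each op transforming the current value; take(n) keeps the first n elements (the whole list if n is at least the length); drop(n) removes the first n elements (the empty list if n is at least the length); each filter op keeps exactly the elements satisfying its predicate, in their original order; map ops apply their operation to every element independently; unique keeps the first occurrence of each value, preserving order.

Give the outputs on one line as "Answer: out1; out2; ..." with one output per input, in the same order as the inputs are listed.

[-30, -22, -6]; [-58, -28, 16]; [-16, 40]; [8, 14]; [-44, -16, -4]

Execution, op by op:
  [-21, 3, -13, -43, 26, -35] -> [-30, -6, -22, -52, 17, -44] -> [-30, -6, -22, -52, -44] -> [-30, -6, -22] -> [-30, -6, -22] -> [-30, -22, -6]
  [-19, -30, -49, 30, 50, 25, -20, 39, 31] -> [-28, -39, -58, 21, 41, 16, -29, 30, 22] -> [-28, -58, 16, 30, 22] -> [-28, -58, 16] -> [-28, -58, 16] -> [-58, -28, 16]
  [49, 49, 22, -7, -47, 8, -41] -> [40, 40, 13, -16, -56, -1, -50] -> [40, 40, -16, -56, -50] -> [40, 40, -16] -> [40, -16] -> [-16, 40]
  [23, -12, 17] -> [14, -21, 8] -> [14, 8] -> [14, 8] -> [14, 8] -> [8, 14]
  [-7, -18, 5, -35, -4, -47, -8, 17, 36] -> [-16, -27, -4, -44, -13, -56, -17, 8, 27] -> [-16, -4, -44, -56, 8] -> [-16, -4, -44] -> [-16, -4, -44] -> [-44, -16, -4]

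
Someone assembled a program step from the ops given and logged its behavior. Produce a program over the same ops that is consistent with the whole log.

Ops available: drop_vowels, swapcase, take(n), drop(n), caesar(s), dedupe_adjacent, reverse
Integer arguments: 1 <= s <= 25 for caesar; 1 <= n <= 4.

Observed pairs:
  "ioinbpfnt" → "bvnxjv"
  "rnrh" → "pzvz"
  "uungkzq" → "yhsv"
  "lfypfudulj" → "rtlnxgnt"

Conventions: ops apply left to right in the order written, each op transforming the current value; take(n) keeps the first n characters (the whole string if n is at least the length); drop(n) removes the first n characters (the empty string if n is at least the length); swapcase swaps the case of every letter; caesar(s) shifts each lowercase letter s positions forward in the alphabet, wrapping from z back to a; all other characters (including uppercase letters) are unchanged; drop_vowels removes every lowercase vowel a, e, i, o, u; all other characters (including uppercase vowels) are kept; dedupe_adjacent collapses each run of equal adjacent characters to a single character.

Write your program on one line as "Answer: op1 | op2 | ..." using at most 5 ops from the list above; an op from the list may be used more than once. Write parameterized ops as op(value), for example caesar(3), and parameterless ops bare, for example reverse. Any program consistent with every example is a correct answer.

drop_vowels | caesar(8) | reverse | drop_vowels

Check, running the answer program on each example:
  "ioinbpfnt" -> "nbpfnt" -> "vjxnvb" -> "bvnxjv" -> "bvnxjv"
  "rnrh" -> "rnrh" -> "zvzp" -> "pzvz" -> "pzvz"
  "uungkzq" -> "ngkzq" -> "voshy" -> "yhsov" -> "yhsv"
  "lfypfudulj" -> "lfypfdlj" -> "tngxnltr" -> "rtlnxgnt" -> "rtlnxgnt"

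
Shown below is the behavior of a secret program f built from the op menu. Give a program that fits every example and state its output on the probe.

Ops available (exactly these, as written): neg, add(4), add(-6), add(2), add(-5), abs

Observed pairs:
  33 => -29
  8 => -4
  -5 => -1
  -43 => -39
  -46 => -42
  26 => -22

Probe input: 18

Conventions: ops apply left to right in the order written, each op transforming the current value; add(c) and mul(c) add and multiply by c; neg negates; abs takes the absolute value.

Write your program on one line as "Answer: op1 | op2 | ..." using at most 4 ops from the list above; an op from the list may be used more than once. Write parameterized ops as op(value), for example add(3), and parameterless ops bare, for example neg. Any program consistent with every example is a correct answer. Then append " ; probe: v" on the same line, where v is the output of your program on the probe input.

abs | neg | add(4) ; probe: -14

Check, running the answer program on each example:
  33 -> 33 -> -33 -> -29
  8 -> 8 -> -8 -> -4
  -5 -> 5 -> -5 -> -1
  -43 -> 43 -> -43 -> -39
  -46 -> 46 -> -46 -> -42
  26 -> 26 -> -26 -> -22
  probe: 18 -> 18 -> -18 -> -14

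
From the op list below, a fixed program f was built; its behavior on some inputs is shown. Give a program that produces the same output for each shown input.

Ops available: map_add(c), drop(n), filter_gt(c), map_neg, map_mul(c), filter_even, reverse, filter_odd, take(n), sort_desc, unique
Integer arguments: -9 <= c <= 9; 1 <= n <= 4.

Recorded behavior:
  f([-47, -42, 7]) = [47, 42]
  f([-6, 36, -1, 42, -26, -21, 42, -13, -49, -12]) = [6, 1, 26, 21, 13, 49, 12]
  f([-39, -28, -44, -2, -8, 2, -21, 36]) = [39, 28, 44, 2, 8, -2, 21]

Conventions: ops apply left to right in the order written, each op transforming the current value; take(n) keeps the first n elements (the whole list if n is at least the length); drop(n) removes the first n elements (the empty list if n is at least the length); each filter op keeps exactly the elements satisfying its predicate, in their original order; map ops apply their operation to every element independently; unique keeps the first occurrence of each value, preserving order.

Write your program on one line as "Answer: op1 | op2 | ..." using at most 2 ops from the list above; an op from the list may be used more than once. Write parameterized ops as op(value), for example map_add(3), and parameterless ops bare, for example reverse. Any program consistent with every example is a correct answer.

map_neg | filter_gt(-5)

Check, running the answer program on each example:
  [-47, -42, 7] -> [47, 42, -7] -> [47, 42]
  [-6, 36, -1, 42, -26, -21, 42, -13, -49, -12] -> [6, -36, 1, -42, 26, 21, -42, 13, 49, 12] -> [6, 1, 26, 21, 13, 49, 12]
  [-39, -28, -44, -2, -8, 2, -21, 36] -> [39, 28, 44, 2, 8, -2, 21, -36] -> [39, 28, 44, 2, 8, -2, 21]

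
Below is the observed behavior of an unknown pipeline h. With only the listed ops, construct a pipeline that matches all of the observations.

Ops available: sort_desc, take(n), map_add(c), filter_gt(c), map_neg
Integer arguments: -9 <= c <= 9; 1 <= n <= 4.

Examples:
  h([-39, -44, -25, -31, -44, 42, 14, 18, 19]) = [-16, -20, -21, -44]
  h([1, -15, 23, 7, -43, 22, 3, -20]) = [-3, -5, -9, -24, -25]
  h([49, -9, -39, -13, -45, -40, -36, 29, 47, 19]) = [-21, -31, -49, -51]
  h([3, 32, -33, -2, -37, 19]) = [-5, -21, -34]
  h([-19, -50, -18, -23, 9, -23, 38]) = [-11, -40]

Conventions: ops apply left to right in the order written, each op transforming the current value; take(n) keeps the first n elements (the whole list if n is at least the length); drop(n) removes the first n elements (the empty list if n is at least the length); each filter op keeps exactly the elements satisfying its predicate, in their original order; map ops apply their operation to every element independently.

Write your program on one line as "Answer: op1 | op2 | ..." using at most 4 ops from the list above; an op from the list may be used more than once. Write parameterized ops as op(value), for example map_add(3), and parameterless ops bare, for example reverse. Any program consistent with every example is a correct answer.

filter_gt(-1) | map_neg | sort_desc | map_add(-2)

Check, running the answer program on each example:
  [-39, -44, -25, -31, -44, 42, 14, 18, 19] -> [42, 14, 18, 19] -> [-42, -14, -18, -19] -> [-14, -18, -19, -42] -> [-16, -20, -21, -44]
  [1, -15, 23, 7, -43, 22, 3, -20] -> [1, 23, 7, 22, 3] -> [-1, -23, -7, -22, -3] -> [-1, -3, -7, -22, -23] -> [-3, -5, -9, -24, -25]
  [49, -9, -39, -13, -45, -40, -36, 29, 47, 19] -> [49, 29, 47, 19] -> [-49, -29, -47, -19] -> [-19, -29, -47, -49] -> [-21, -31, -49, -51]
  [3, 32, -33, -2, -37, 19] -> [3, 32, 19] -> [-3, -32, -19] -> [-3, -19, -32] -> [-5, -21, -34]
  [-19, -50, -18, -23, 9, -23, 38] -> [9, 38] -> [-9, -38] -> [-9, -38] -> [-11, -40]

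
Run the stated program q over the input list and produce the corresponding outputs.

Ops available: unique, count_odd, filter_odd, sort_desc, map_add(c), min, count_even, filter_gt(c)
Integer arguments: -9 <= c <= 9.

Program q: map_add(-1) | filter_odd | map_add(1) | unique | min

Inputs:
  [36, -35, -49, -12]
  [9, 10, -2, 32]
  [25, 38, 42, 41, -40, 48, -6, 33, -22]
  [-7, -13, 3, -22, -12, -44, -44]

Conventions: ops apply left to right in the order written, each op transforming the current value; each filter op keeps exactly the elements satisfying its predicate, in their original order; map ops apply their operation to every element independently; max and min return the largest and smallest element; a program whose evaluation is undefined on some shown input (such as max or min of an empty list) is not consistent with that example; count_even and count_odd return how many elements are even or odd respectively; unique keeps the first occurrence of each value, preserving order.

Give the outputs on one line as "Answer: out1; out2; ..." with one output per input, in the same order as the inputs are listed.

Execution, op by op:
  [36, -35, -49, -12] -> [35, -36, -50, -13] -> [35, -13] -> [36, -12] -> [36, -12] -> -12
  [9, 10, -2, 32] -> [8, 9, -3, 31] -> [9, -3, 31] -> [10, -2, 32] -> [10, -2, 32] -> -2
  [25, 38, 42, 41, -40, 48, -6, 33, -22] -> [24, 37, 41, 40, -41, 47, -7, 32, -23] -> [37, 41, -41, 47, -7, -23] -> [38, 42, -40, 48, -6, -22] -> [38, 42, -40, 48, -6, -22] -> -40
  [-7, -13, 3, -22, -12, -44, -44] -> [-8, -14, 2, -23, -13, -45, -45] -> [-23, -13, -45, -45] -> [-22, -12, -44, -44] -> [-22, -12, -44] -> -44

-12; -2; -40; -44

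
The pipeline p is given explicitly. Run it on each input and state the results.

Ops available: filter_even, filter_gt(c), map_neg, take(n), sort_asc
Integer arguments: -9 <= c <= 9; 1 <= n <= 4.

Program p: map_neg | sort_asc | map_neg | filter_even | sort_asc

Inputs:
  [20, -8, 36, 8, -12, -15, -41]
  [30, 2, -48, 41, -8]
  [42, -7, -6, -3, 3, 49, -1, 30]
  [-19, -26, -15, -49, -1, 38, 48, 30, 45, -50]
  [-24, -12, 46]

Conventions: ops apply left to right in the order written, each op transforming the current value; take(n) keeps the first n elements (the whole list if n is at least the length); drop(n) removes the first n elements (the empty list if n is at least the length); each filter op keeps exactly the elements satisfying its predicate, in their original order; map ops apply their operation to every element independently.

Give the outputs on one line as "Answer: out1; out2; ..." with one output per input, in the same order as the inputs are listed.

[-12, -8, 8, 20, 36]; [-48, -8, 2, 30]; [-6, 30, 42]; [-50, -26, 30, 38, 48]; [-24, -12, 46]

Execution, op by op:
  [20, -8, 36, 8, -12, -15, -41] -> [-20, 8, -36, -8, 12, 15, 41] -> [-36, -20, -8, 8, 12, 15, 41] -> [36, 20, 8, -8, -12, -15, -41] -> [36, 20, 8, -8, -12] -> [-12, -8, 8, 20, 36]
  [30, 2, -48, 41, -8] -> [-30, -2, 48, -41, 8] -> [-41, -30, -2, 8, 48] -> [41, 30, 2, -8, -48] -> [30, 2, -8, -48] -> [-48, -8, 2, 30]
  [42, -7, -6, -3, 3, 49, -1, 30] -> [-42, 7, 6, 3, -3, -49, 1, -30] -> [-49, -42, -30, -3, 1, 3, 6, 7] -> [49, 42, 30, 3, -1, -3, -6, -7] -> [42, 30, -6] -> [-6, 30, 42]
  [-19, -26, -15, -49, -1, 38, 48, 30, 45, -50] -> [19, 26, 15, 49, 1, -38, -48, -30, -45, 50] -> [-48, -45, -38, -30, 1, 15, 19, 26, 49, 50] -> [48, 45, 38, 30, -1, -15, -19, -26, -49, -50] -> [48, 38, 30, -26, -50] -> [-50, -26, 30, 38, 48]
  [-24, -12, 46] -> [24, 12, -46] -> [-46, 12, 24] -> [46, -12, -24] -> [46, -12, -24] -> [-24, -12, 46]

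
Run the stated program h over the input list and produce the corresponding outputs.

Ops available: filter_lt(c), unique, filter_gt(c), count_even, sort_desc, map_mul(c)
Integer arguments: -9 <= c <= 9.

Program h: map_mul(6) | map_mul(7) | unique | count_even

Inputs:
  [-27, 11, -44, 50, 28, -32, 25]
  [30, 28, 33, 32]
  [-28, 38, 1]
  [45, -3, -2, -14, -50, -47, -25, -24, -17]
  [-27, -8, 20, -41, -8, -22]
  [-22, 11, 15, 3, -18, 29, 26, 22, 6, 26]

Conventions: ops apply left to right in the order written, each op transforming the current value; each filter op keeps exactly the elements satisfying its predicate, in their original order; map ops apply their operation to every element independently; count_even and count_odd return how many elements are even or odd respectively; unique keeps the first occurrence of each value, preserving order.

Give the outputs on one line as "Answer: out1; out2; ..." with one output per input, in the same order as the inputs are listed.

Execution, op by op:
  [-27, 11, -44, 50, 28, -32, 25] -> [-162, 66, -264, 300, 168, -192, 150] -> [-1134, 462, -1848, 2100, 1176, -1344, 1050] -> [-1134, 462, -1848, 2100, 1176, -1344, 1050] -> 7
  [30, 28, 33, 32] -> [180, 168, 198, 192] -> [1260, 1176, 1386, 1344] -> [1260, 1176, 1386, 1344] -> 4
  [-28, 38, 1] -> [-168, 228, 6] -> [-1176, 1596, 42] -> [-1176, 1596, 42] -> 3
  [45, -3, -2, -14, -50, -47, -25, -24, -17] -> [270, -18, -12, -84, -300, -282, -150, -144, -102] -> [1890, -126, -84, -588, -2100, -1974, -1050, -1008, -714] -> [1890, -126, -84, -588, -2100, -1974, -1050, -1008, -714] -> 9
  [-27, -8, 20, -41, -8, -22] -> [-162, -48, 120, -246, -48, -132] -> [-1134, -336, 840, -1722, -336, -924] -> [-1134, -336, 840, -1722, -924] -> 5
  [-22, 11, 15, 3, -18, 29, 26, 22, 6, 26] -> [-132, 66, 90, 18, -108, 174, 156, 132, 36, 156] -> [-924, 462, 630, 126, -756, 1218, 1092, 924, 252, 1092] -> [-924, 462, 630, 126, -756, 1218, 1092, 924, 252] -> 9

7; 4; 3; 9; 5; 9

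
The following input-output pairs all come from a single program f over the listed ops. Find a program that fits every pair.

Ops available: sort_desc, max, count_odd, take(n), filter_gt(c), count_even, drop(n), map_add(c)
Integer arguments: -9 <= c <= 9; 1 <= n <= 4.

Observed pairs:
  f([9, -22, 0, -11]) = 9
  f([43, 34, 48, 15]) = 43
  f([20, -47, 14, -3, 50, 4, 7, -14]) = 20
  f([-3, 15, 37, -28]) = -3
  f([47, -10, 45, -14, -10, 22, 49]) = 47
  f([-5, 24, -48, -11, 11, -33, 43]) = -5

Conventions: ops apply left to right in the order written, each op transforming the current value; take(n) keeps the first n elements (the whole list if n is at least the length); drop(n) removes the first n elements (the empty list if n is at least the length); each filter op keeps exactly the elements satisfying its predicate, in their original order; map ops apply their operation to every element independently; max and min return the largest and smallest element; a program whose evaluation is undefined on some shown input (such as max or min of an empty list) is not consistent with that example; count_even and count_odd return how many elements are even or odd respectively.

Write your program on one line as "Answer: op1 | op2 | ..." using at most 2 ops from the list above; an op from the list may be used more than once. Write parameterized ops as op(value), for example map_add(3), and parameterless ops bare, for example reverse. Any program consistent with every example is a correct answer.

take(1) | max

Check, running the answer program on each example:
  [9, -22, 0, -11] -> [9] -> 9
  [43, 34, 48, 15] -> [43] -> 43
  [20, -47, 14, -3, 50, 4, 7, -14] -> [20] -> 20
  [-3, 15, 37, -28] -> [-3] -> -3
  [47, -10, 45, -14, -10, 22, 49] -> [47] -> 47
  [-5, 24, -48, -11, 11, -33, 43] -> [-5] -> -5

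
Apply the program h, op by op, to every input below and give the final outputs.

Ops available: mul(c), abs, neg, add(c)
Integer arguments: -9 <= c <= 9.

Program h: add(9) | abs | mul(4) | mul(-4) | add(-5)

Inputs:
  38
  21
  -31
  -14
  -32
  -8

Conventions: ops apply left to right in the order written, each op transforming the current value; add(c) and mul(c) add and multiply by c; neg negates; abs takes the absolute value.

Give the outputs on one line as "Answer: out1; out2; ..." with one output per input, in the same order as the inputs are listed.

Execution, op by op:
  38 -> 47 -> 47 -> 188 -> -752 -> -757
  21 -> 30 -> 30 -> 120 -> -480 -> -485
  -31 -> -22 -> 22 -> 88 -> -352 -> -357
  -14 -> -5 -> 5 -> 20 -> -80 -> -85
  -32 -> -23 -> 23 -> 92 -> -368 -> -373
  -8 -> 1 -> 1 -> 4 -> -16 -> -21

-757; -485; -357; -85; -373; -21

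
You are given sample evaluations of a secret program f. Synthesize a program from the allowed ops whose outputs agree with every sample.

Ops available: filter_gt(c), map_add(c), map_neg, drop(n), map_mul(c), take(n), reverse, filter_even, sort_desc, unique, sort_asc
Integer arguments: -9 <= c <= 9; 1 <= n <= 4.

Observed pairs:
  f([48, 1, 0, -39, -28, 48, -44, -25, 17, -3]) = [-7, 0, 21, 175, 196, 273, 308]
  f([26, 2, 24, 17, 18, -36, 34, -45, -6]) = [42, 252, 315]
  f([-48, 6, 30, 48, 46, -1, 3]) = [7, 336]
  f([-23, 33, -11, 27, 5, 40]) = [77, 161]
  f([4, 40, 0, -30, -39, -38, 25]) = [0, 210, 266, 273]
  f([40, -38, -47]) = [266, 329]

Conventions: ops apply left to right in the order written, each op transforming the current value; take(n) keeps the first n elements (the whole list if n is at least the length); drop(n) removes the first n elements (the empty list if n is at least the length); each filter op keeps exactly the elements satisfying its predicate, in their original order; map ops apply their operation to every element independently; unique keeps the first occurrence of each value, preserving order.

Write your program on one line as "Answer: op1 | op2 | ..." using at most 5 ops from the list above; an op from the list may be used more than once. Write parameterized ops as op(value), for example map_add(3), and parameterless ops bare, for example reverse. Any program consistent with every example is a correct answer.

reverse | map_mul(-7) | filter_gt(-9) | sort_desc | sort_asc

Check, running the answer program on each example:
  [48, 1, 0, -39, -28, 48, -44, -25, 17, -3] -> [-3, 17, -25, -44, 48, -28, -39, 0, 1, 48] -> [21, -119, 175, 308, -336, 196, 273, 0, -7, -336] -> [21, 175, 308, 196, 273, 0, -7] -> [308, 273, 196, 175, 21, 0, -7] -> [-7, 0, 21, 175, 196, 273, 308]
  [26, 2, 24, 17, 18, -36, 34, -45, -6] -> [-6, -45, 34, -36, 18, 17, 24, 2, 26] -> [42, 315, -238, 252, -126, -119, -168, -14, -182] -> [42, 315, 252] -> [315, 252, 42] -> [42, 252, 315]
  [-48, 6, 30, 48, 46, -1, 3] -> [3, -1, 46, 48, 30, 6, -48] -> [-21, 7, -322, -336, -210, -42, 336] -> [7, 336] -> [336, 7] -> [7, 336]
  [-23, 33, -11, 27, 5, 40] -> [40, 5, 27, -11, 33, -23] -> [-280, -35, -189, 77, -231, 161] -> [77, 161] -> [161, 77] -> [77, 161]
  [4, 40, 0, -30, -39, -38, 25] -> [25, -38, -39, -30, 0, 40, 4] -> [-175, 266, 273, 210, 0, -280, -28] -> [266, 273, 210, 0] -> [273, 266, 210, 0] -> [0, 210, 266, 273]
  [40, -38, -47] -> [-47, -38, 40] -> [329, 266, -280] -> [329, 266] -> [329, 266] -> [266, 329]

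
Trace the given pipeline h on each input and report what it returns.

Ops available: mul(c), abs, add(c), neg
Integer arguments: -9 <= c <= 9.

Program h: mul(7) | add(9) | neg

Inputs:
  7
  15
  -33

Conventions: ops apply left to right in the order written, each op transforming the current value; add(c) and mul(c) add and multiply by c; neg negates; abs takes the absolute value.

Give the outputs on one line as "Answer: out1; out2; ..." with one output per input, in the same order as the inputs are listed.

Execution, op by op:
  7 -> 49 -> 58 -> -58
  15 -> 105 -> 114 -> -114
  -33 -> -231 -> -222 -> 222

-58; -114; 222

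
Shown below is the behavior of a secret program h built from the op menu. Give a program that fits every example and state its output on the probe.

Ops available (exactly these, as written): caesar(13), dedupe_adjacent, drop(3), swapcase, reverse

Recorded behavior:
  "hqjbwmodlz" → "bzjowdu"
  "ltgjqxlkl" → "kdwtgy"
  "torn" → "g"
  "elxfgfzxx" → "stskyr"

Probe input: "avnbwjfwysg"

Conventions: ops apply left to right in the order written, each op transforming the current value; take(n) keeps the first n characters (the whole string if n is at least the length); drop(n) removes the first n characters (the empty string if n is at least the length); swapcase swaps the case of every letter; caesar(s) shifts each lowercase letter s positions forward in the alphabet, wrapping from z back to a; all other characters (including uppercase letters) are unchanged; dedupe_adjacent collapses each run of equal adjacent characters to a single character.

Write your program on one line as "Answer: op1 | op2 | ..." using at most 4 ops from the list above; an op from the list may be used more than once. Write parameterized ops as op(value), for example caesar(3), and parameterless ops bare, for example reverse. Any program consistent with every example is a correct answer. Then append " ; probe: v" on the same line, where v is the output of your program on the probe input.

reverse | caesar(13) | drop(3) ; probe: "jswjoain"

Check, running the answer program on each example:
  "hqjbwmodlz" -> "zldomwbjqh" -> "myqbzjowdu" -> "bzjowdu"
  "ltgjqxlkl" -> "lklxqjgtl" -> "yxykdwtgy" -> "kdwtgy"
  "torn" -> "nrot" -> "aebg" -> "g"
  "elxfgfzxx" -> "xxzfgfxle" -> "kkmstskyr" -> "stskyr"
  probe: "avnbwjfwysg" -> "gsywfjwbnva" -> "tfljswjoain" -> "jswjoain"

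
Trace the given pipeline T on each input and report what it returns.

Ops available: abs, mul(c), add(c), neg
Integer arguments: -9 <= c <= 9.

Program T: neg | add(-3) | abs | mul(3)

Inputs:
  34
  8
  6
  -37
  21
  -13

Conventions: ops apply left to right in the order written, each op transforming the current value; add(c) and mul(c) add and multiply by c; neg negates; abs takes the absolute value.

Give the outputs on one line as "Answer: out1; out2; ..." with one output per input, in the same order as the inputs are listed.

Execution, op by op:
  34 -> -34 -> -37 -> 37 -> 111
  8 -> -8 -> -11 -> 11 -> 33
  6 -> -6 -> -9 -> 9 -> 27
  -37 -> 37 -> 34 -> 34 -> 102
  21 -> -21 -> -24 -> 24 -> 72
  -13 -> 13 -> 10 -> 10 -> 30

111; 33; 27; 102; 72; 30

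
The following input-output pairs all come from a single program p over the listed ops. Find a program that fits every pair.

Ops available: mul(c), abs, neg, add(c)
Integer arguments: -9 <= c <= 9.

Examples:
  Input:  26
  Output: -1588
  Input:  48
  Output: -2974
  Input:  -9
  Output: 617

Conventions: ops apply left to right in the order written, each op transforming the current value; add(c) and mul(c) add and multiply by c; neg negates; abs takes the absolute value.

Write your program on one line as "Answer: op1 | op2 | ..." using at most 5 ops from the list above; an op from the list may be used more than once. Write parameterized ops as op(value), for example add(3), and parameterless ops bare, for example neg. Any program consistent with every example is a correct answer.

mul(9) | add(-7) | mul(-7) | add(1)

Check, running the answer program on each example:
  26 -> 234 -> 227 -> -1589 -> -1588
  48 -> 432 -> 425 -> -2975 -> -2974
  -9 -> -81 -> -88 -> 616 -> 617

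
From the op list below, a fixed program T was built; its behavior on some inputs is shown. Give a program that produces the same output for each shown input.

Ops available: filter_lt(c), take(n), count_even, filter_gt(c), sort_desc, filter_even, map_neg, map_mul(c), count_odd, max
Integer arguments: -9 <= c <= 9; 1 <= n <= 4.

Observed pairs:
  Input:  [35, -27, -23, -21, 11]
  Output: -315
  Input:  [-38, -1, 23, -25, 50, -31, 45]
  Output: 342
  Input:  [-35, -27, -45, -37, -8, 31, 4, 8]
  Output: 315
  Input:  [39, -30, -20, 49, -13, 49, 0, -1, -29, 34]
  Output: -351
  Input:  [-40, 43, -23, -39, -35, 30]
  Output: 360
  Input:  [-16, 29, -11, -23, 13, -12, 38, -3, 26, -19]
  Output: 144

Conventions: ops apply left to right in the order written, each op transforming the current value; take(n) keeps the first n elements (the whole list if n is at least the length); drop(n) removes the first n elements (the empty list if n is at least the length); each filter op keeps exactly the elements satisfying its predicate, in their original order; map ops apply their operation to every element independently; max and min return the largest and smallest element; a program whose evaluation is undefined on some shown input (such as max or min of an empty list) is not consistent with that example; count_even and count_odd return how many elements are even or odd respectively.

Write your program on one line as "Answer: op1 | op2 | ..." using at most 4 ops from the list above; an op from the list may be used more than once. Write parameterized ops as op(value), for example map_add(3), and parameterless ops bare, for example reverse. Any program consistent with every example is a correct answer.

map_mul(-9) | take(1) | max

Check, running the answer program on each example:
  [35, -27, -23, -21, 11] -> [-315, 243, 207, 189, -99] -> [-315] -> -315
  [-38, -1, 23, -25, 50, -31, 45] -> [342, 9, -207, 225, -450, 279, -405] -> [342] -> 342
  [-35, -27, -45, -37, -8, 31, 4, 8] -> [315, 243, 405, 333, 72, -279, -36, -72] -> [315] -> 315
  [39, -30, -20, 49, -13, 49, 0, -1, -29, 34] -> [-351, 270, 180, -441, 117, -441, 0, 9, 261, -306] -> [-351] -> -351
  [-40, 43, -23, -39, -35, 30] -> [360, -387, 207, 351, 315, -270] -> [360] -> 360
  [-16, 29, -11, -23, 13, -12, 38, -3, 26, -19] -> [144, -261, 99, 207, -117, 108, -342, 27, -234, 171] -> [144] -> 144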